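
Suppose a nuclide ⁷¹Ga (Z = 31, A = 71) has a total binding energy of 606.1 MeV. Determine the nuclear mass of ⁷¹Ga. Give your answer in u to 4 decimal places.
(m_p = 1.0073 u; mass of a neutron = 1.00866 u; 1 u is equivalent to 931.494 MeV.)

70.9220 u

Mass defect = 606.1 MeV / (931.494 MeV/u) = 0.650675 u
Constituent mass = 31(1.0073) + 40(1.00866) = 71.57270 u
Nuclear mass = 71.57270 − 0.650675 = 70.922025 u ≈ 70.9220 u (to 4 decimal places)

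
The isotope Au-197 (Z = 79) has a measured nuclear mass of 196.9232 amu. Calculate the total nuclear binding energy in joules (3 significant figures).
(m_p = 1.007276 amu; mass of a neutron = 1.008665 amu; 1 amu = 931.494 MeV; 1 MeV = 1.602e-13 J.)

With 79 protons and 118 neutrons (A = 197):
Total constituent mass: 79 × 1.007276 + 118 × 1.008665 = 198.597274 amu
Δm = 198.597274 − 196.9232 = 1.674074 amu
Converting to energy: 1.674074 amu × 931.494 MeV/amu = 1559.39 MeV
In joules: 1559.39 MeV × 1.602e-13 J/MeV = 2.4981e-10 J

2.50e-10 J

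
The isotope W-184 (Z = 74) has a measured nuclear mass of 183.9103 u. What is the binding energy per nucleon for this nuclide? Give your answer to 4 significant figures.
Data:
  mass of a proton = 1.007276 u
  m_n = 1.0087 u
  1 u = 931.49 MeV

8.025 MeV/nucleon

Σm = 74·m_p + 110·m_n = 74.538424 + 110.9570 = 185.495424 u
Δm = 185.495424 − 183.9103 = 1.585124 u
E_B = 1.585124 × 931.49 = 1476.53 MeV
BE/A = 1476.53 MeV / 184 = 8.025 MeV/nucleon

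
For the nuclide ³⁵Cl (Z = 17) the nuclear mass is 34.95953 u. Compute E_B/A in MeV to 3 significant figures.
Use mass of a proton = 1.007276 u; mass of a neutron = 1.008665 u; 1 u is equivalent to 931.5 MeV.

8.52 MeV/nucleon

Total constituent mass: 17 × 1.007276 + 18 × 1.008665 = 35.279662 u
The mass defect is 35.279662 − 34.95953 = 0.320132 u.
Converting to energy: 0.320132 u × 931.5 MeV/u = 298.203 MeV
BE/A = 298.203 MeV / 35 = 8.520 MeV/nucleon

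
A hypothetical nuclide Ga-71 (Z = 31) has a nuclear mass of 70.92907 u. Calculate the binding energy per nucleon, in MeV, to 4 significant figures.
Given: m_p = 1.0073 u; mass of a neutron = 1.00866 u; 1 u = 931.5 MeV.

8.444 MeV/nucleon

The nucleus contains 31 protons and 71 − 31 = 40 neutrons.
Σm = 31·m_p + 40·m_n = 31.2263 + 40.34640 = 71.57270 u
The mass defect is 71.57270 − 70.92907 = 0.64363 u.
Converting to energy: 0.64363 u × 931.5 MeV/u = 599.541 MeV
Per nucleon: 599.541 / 71 = 8.444 MeV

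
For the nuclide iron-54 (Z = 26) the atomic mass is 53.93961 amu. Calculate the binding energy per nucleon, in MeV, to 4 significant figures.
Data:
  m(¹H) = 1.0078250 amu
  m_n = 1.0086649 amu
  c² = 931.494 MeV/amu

8.736 MeV/nucleon

The nucleus contains 26 protons and 54 − 26 = 28 neutrons.
Total constituent mass: 26 × 1.0078250 + 28 × 1.0086649 = 54.4460672 amu
The mass defect is 54.4460672 − 53.93961 = 0.5064572 amu.
E_B = 0.5064572 × 931.494 = 471.762 MeV
BE/A = 471.762 MeV / 54 = 8.736 MeV/nucleon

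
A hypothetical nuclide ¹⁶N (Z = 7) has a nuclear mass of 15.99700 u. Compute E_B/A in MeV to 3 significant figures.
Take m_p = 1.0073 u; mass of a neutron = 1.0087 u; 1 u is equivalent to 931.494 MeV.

Total constituent mass: 7 × 1.0073 + 9 × 1.0087 = 16.1294 u
Δm = 16.1294 − 15.99700 = 0.13240 u
Converting to energy: 0.13240 u × 931.494 MeV/u = 123.330 MeV
BE/A = 123.330 MeV / 16 = 7.708 MeV/nucleon

7.71 MeV/nucleon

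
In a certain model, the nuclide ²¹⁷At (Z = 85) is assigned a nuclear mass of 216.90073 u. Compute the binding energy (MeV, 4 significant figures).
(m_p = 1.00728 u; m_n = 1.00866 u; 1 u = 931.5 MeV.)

1734 MeV

The nucleus contains 85 protons and 217 − 85 = 132 neutrons.
Mass of separated nucleons = 85(1.00728) + 132(1.00866) = 85.61880 + 133.14312 = 218.76192 u
Δm = 218.76192 − 216.90073 = 1.86119 u
Binding energy = Δm·c² = 1.86119 × 931.5 MeV/u = 1733.70 MeV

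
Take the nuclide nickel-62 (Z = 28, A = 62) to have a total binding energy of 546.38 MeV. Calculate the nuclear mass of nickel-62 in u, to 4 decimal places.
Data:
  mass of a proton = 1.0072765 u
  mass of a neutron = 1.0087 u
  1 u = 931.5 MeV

61.9130 u

Mass defect = 546.38 MeV / (931.5 MeV/u) = 0.586559 u
Constituent mass = 28(1.0072765) + 34(1.0087) = 62.4995420 u
Nuclear mass = 62.4995420 − 0.586559 = 61.9129830 u ≈ 61.9130 u (to 4 decimal places)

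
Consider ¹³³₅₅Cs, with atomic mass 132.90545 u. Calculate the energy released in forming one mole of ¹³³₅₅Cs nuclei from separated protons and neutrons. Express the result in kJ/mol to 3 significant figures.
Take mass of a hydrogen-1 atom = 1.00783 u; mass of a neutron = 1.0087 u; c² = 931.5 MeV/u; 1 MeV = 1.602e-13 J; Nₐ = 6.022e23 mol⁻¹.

Total constituent mass: 55 × 1.00783 + 78 × 1.0087 = 134.10925 u
Mass defect Δm = 134.10925 − 132.90545 = 1.20380 u
Binding energy = Δm·c² = 1.20380 × 931.5 MeV/u = 1121.34 MeV
Per nucleus in joules: 1121.34 MeV × 1.602e-13 J/MeV = 1.7964e-10 J
Per mole: 1.7964e-10 J × 6.022e23 mol⁻¹ = 1.0818e+14 J/mol

1.08e+11 kJ/mol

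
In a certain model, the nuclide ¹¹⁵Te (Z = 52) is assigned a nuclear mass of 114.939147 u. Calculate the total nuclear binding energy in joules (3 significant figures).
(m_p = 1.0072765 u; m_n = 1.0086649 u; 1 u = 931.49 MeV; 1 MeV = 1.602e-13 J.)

With 52 protons and 63 neutrons (A = 115):
Mass of separated nucleons = 52(1.0072765) + 63(1.0086649) = 52.3783780 + 63.5458887 = 115.9242667 u
The mass defect is 115.9242667 − 114.939147 = 0.9851197 u.
Converting to energy: 0.9851197 u × 931.49 MeV/u = 917.629 MeV
In joules: 917.629 MeV × 1.602e-13 J/MeV = 1.4700e-10 J

1.47e-10 J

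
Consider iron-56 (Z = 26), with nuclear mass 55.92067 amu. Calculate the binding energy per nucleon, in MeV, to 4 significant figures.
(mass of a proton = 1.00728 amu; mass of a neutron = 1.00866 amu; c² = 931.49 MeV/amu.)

8.789 MeV/nucleon

The nucleus contains 26 protons and 56 − 26 = 30 neutrons.
Σm = 26·m_p + 30·m_n = 26.18928 + 30.25980 = 56.44908 amu
Mass defect Δm = 56.44908 − 55.92067 = 0.52841 amu
Converting to energy: 0.52841 amu × 931.49 MeV/amu = 492.209 MeV
BE/A = 492.209 MeV / 56 = 8.789 MeV/nucleon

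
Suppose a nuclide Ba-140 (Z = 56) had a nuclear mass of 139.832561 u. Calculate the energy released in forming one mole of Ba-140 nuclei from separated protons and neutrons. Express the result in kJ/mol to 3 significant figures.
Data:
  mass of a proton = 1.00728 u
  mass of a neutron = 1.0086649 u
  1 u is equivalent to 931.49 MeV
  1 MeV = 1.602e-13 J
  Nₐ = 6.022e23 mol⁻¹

1.17e+11 kJ/mol

Z = 56, so N = A − Z = 140 − 56 = 84.
Total constituent mass: 56 × 1.00728 + 84 × 1.0086649 = 141.1355316 u
Mass defect Δm = 141.1355316 − 139.832561 = 1.3029706 u
Binding energy = Δm·c² = 1.3029706 × 931.49 MeV/u = 1213.70 MeV
Per nucleus in joules: 1213.70 MeV × 1.602e-13 J/MeV = 1.9443e-10 J
Per mole: 1.9443e-10 J × 6.022e23 mol⁻¹ = 1.1709e+14 J/mol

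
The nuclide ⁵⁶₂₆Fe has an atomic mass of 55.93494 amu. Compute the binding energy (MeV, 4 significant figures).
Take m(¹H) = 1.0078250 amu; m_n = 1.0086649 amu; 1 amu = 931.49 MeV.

492.3 MeV

Z = 26, so N = A − Z = 56 − 26 = 30.
Total constituent mass: 26 × 1.0078250 + 30 × 1.0086649 = 56.4633970 amu
Mass defect Δm = 56.4633970 − 55.93494 = 0.5284570 amu
Binding energy = Δm·c² = 0.5284570 × 931.49 MeV/amu = 492.252 MeV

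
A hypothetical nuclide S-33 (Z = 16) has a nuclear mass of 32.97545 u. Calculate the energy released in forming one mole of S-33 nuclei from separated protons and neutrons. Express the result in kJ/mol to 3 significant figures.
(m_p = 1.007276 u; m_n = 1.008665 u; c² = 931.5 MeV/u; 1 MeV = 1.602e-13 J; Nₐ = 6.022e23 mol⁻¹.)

2.59e+10 kJ/mol

The nucleus contains 16 protons and 33 − 16 = 17 neutrons.
Σm = 16·m_p + 17·m_n = 16.116416 + 17.147305 = 33.263721 u
Mass defect Δm = 33.263721 − 32.97545 = 0.288271 u
Binding energy = Δm·c² = 0.288271 × 931.5 MeV/u = 268.524 MeV
Per nucleus in joules: 268.524 MeV × 1.602e-13 J/MeV = 4.3018e-11 J
Per mole: 4.3018e-11 J × 6.022e23 mol⁻¹ = 2.5905e+13 J/mol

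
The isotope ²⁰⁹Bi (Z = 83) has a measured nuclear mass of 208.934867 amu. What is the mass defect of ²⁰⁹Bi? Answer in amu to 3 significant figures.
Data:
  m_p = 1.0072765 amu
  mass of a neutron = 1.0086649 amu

Σm = 83·m_p + 126·m_n = 83.6039495 + 127.0917774 = 210.6957269 amu
Δm = 210.6957269 − 208.934867 = 1.7608599 amu

1.76 amu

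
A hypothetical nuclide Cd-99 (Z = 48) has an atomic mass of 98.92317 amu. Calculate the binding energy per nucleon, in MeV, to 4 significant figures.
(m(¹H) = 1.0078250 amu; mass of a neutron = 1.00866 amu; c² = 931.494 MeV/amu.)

8.413 MeV/nucleon

The nucleus contains 48 protons and 99 − 48 = 51 neutrons.
Mass of separated nucleons = 48(1.0078250) + 51(1.00866) = 48.3756000 + 51.44166 = 99.8172600 amu
Δm = 99.8172600 − 98.92317 = 0.8940900 amu
E_B = 0.8940900 × 931.494 = 832.839 MeV
Dividing by A = 99 gives 8.413 MeV per nucleon.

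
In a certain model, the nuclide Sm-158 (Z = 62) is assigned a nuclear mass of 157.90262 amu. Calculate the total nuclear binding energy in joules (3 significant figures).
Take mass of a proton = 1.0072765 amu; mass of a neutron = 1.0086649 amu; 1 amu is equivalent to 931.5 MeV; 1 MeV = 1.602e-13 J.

Total constituent mass: 62 × 1.0072765 + 96 × 1.0086649 = 159.2829734 amu
Δm = 159.2829734 − 157.90262 = 1.3803534 amu
Converting to energy: 1.3803534 amu × 931.5 MeV/amu = 1285.80 MeV
In joules: 1285.80 MeV × 1.602e-13 J/MeV = 2.0599e-10 J

2.06e-10 J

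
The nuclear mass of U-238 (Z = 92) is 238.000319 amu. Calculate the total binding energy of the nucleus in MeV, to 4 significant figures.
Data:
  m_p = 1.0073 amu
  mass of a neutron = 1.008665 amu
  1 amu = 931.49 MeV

With 92 protons and 146 neutrons (A = 238):
Mass of separated nucleons = 92(1.0073) + 146(1.008665) = 92.6716 + 147.265090 = 239.936690 amu
Mass defect Δm = 239.936690 − 238.000319 = 1.936371 amu
Binding energy = Δm·c² = 1.936371 × 931.49 MeV/amu = 1803.71 MeV

1804 MeV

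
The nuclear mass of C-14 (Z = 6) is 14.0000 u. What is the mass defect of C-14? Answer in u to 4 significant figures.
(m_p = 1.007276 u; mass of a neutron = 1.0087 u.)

0.1133 u

With 6 protons and 8 neutrons (A = 14):
Σm = 6·m_p + 8·m_n = 6.043656 + 8.0696 = 14.113256 u
Δm = 14.113256 − 14.0000 = 0.113256 u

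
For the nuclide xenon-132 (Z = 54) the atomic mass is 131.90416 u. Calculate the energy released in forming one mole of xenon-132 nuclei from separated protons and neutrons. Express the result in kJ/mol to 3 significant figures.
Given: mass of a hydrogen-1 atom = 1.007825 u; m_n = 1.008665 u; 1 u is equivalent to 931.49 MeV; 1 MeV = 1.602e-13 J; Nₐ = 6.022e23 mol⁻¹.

1.07e+11 kJ/mol

Z = 54, so N = A − Z = 132 − 54 = 78.
Mass of separated nucleons = 54(1.007825) + 78(1.008665) = 54.422550 + 78.675870 = 133.098420 u
Mass defect Δm = 133.098420 − 131.90416 = 1.194260 u
E_B = 1.194260 × 931.49 = 1112.44 MeV
Per nucleus in joules: 1112.44 MeV × 1.602e-13 J/MeV = 1.7821e-10 J
Per mole: 1.7821e-10 J × 6.022e23 mol⁻¹ = 1.0732e+14 J/mol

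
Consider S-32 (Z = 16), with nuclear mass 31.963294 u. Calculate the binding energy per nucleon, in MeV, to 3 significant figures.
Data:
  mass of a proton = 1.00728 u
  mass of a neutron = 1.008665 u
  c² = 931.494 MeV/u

With 16 protons and 16 neutrons (A = 32):
Total constituent mass: 16 × 1.00728 + 16 × 1.008665 = 32.255120 u
Mass defect Δm = 32.255120 − 31.963294 = 0.291826 u
Binding energy = Δm·c² = 0.291826 × 931.494 MeV/u = 271.834 MeV
Dividing by A = 32 gives 8.4948 MeV per nucleon.

8.49 MeV/nucleon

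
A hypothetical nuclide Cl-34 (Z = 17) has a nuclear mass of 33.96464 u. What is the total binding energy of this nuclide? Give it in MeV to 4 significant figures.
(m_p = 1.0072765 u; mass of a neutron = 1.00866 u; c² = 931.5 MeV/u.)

Σm = 17·m_p + 17·m_n = 17.1237005 + 17.14722 = 34.2709205 u
The mass defect is 34.2709205 − 33.96464 = 0.3062805 u.
E_B = 0.3062805 × 931.5 = 285.300 MeV

285.3 MeV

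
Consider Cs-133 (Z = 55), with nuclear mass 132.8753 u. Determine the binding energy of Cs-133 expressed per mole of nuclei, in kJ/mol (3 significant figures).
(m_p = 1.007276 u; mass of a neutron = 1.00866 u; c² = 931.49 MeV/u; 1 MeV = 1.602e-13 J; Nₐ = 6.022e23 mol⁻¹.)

Z = 55, so N = A − Z = 133 − 55 = 78.
Mass of separated nucleons = 55(1.007276) + 78(1.00866) = 55.400180 + 78.67548 = 134.075660 u
Mass defect Δm = 134.075660 − 132.8753 = 1.200360 u
E_B = 1.200360 × 931.49 = 1118.12 MeV
Per nucleus in joules: 1118.12 MeV × 1.602e-13 J/MeV = 1.7912e-10 J
Per mole: 1.7912e-10 J × 6.022e23 mol⁻¹ = 1.0787e+14 J/mol

1.08e+11 kJ/mol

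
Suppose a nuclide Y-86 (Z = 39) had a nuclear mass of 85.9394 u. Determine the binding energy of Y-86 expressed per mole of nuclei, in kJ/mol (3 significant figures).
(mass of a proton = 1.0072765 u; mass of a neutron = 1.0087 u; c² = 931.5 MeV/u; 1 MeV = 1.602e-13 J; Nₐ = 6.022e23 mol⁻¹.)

Σm = 39·m_p + 47·m_n = 39.2837835 + 47.4089 = 86.6926835 u
The mass defect is 86.6926835 − 85.9394 = 0.7532835 u.
E_B = 0.7532835 × 931.5 = 701.684 MeV
Per nucleus in joules: 701.684 MeV × 1.602e-13 J/MeV = 1.1241e-10 J
Per mole: 1.1241e-10 J × 6.022e23 mol⁻¹ = 6.7693e+13 J/mol

6.77e+10 kJ/mol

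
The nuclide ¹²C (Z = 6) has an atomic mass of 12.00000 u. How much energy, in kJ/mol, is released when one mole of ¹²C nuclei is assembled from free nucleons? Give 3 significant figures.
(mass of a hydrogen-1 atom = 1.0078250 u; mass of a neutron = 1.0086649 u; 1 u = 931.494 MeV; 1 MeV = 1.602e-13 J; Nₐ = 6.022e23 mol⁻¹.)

8.89e+09 kJ/mol

Z = 6, so N = A − Z = 12 − 6 = 6.
Total constituent mass: 6 × 1.0078250 + 6 × 1.0086649 = 12.0989394 u
Δm = 12.0989394 − 12.00000 = 0.0989394 u
E_B = 0.0989394 × 931.494 = 92.1615 MeV
Per nucleus in joules: 92.1615 MeV × 1.602e-13 J/MeV = 1.4764e-11 J
Per mole: 1.4764e-11 J × 6.022e23 mol⁻¹ = 8.8909e+12 J/mol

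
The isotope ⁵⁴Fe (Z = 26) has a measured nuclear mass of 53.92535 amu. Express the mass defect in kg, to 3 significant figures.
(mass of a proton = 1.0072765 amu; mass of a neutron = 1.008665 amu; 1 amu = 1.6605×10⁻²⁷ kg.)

8.41e-28 kg

Z = 26, so N = A − Z = 54 − 26 = 28.
Σm = 26·m_p + 28·m_n = 26.1891890 + 28.242620 = 54.4318090 amu
Mass defect Δm = 54.4318090 − 53.92535 = 0.5064590 amu
In SI units: 0.5064590 amu × 1.6605×10⁻²⁷ kg/amu = 8.4098e-28 kg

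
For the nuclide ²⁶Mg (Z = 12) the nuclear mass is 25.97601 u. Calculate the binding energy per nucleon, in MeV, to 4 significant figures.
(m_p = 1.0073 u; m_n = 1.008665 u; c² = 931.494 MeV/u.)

8.344 MeV/nucleon

Total constituent mass: 12 × 1.0073 + 14 × 1.008665 = 26.208910 u
Mass defect Δm = 26.208910 − 25.97601 = 0.232900 u
Binding energy = Δm·c² = 0.232900 × 931.494 MeV/u = 216.945 MeV
Dividing by A = 26 gives 8.344 MeV per nucleon.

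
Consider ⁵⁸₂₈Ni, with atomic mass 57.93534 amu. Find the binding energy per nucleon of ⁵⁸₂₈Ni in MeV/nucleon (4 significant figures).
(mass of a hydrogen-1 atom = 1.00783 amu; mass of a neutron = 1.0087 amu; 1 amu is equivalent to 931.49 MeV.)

8.751 MeV/nucleon

With 28 protons and 30 neutrons (A = 58):
Σm = 28·m(¹H) + 30·m_n = 28.21924 + 30.2610 = 58.48024 amu
Mass defect Δm = 58.48024 − 57.93534 = 0.54490 amu
Converting to energy: 0.54490 amu × 931.49 MeV/amu = 507.569 MeV
BE/A = 507.569 MeV / 58 = 8.751 MeV/nucleon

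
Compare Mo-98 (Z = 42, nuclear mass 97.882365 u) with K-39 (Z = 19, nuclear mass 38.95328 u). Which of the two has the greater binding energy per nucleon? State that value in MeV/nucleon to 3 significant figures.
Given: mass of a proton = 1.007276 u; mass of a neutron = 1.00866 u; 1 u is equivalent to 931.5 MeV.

Mo-98; 8.63 MeV/nucleon

Mo-98: Σm = 42(1.007276) + 56(1.00866) = 98.790552 u; Δm = 0.908187 u; E_B = 845.98 MeV; E_B/A = 8.632 MeV
K-39: Σm = 19(1.007276) + 20(1.00866) = 39.311444 u; Δm = 0.358164 u; E_B = 333.63 MeV; E_B/A = 8.5546 MeV
Mo-98 has the higher binding energy per nucleon, so it is the more tightly bound nucleus.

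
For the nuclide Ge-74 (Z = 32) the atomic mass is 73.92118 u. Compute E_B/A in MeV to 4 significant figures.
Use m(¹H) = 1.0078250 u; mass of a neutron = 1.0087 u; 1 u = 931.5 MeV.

8.744 MeV/nucleon

Z = 32, so N = A − Z = 74 − 32 = 42.
Σm = 32·m(¹H) + 42·m_n = 32.2504000 + 42.3654 = 74.6158000 u
Mass defect Δm = 74.6158000 − 73.92118 = 0.6946200 u
E_B = 0.6946200 × 931.5 = 647.039 MeV
BE/A = 647.039 MeV / 74 = 8.744 MeV/nucleon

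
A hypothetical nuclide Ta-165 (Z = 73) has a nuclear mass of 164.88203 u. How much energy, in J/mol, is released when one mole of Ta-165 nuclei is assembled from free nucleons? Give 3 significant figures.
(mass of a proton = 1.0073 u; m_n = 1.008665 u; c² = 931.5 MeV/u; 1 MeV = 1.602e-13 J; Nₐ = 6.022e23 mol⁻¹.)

With 73 protons and 92 neutrons (A = 165):
Total constituent mass: 73 × 1.0073 + 92 × 1.008665 = 166.330080 u
Δm = 166.330080 − 164.88203 = 1.448050 u
Converting to energy: 1.448050 u × 931.5 MeV/u = 1348.86 MeV
Per nucleus in joules: 1348.86 MeV × 1.602e-13 J/MeV = 2.1609e-10 J
Per mole: 2.1609e-10 J × 6.022e23 mol⁻¹ = 1.3013e+14 J/mol

1.30e+14 J/mol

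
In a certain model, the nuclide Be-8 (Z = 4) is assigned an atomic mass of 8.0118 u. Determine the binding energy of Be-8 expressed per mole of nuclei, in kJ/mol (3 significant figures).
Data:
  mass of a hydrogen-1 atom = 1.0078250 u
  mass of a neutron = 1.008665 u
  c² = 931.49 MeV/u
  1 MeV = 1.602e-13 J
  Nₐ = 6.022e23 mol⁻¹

4.87e+09 kJ/mol

Mass of separated nucleons = 4(1.0078250) + 4(1.008665) = 4.0313000 + 4.034660 = 8.0659600 u
Δm = 8.0659600 − 8.0118 = 0.0541600 u
Binding energy = Δm·c² = 0.0541600 × 931.49 MeV/u = 50.4495 MeV
Per nucleus in joules: 50.4495 MeV × 1.602e-13 J/MeV = 8.0820e-12 J
Per mole: 8.0820e-12 J × 6.022e23 mol⁻¹ = 4.8670e+12 J/mol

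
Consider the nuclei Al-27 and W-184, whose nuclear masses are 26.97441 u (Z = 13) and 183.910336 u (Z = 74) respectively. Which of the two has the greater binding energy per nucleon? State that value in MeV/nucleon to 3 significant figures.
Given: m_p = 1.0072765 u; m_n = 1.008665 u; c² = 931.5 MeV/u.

Al-27; 8.33 MeV/nucleon

Al-27: Σm = 13(1.0072765) + 14(1.008665) = 27.2159045 u; Δm = 0.2414945 u; E_B = 224.952 MeV; E_B/A = 8.332 MeV
W-184: Σm = 74(1.0072765) + 110(1.008665) = 185.4916110 u; Δm = 1.5812750 u; E_B = 1473.0 MeV; E_B/A = 8.005 MeV
Al-27 has the higher binding energy per nucleon, so it is the more tightly bound nucleus.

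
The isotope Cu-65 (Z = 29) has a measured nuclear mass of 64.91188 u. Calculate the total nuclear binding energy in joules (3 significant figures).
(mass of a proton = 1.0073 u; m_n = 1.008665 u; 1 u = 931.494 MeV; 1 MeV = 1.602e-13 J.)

Total constituent mass: 29 × 1.0073 + 36 × 1.008665 = 65.523640 u
Δm = 65.523640 − 64.91188 = 0.611760 u
E_B = 0.611760 × 931.494 = 569.851 MeV
In joules: 569.851 MeV × 1.602e-13 J/MeV = 9.1290e-11 J

9.13e-11 J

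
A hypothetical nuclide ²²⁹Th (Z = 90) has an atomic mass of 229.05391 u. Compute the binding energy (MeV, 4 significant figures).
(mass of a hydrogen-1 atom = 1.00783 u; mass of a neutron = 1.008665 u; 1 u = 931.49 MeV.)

1728 MeV

Total constituent mass: 90 × 1.00783 + 139 × 1.008665 = 230.909135 u
Δm = 230.909135 − 229.05391 = 1.855225 u
Binding energy = Δm·c² = 1.855225 × 931.49 MeV/u = 1728.12 MeV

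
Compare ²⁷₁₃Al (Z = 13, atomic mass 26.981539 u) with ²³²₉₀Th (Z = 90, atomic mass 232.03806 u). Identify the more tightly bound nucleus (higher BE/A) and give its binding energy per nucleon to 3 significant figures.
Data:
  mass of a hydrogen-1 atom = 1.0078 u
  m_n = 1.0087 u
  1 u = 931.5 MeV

²⁷₁₃Al: Σm = 13(1.0078) + 14(1.0087) = 27.2232 u; Δm = 0.241661 u; E_B = 225.11 MeV; E_B/A = 8.337 MeV
²³²₉₀Th: Σm = 90(1.0078) + 142(1.0087) = 233.9374 u; Δm = 1.89934 u; E_B = 1769.2 MeV; E_B/A = 7.626 MeV
²⁷₁₃Al has the higher binding energy per nucleon, so it is the more tightly bound nucleus.

²⁷₁₃Al; 8.34 MeV/nucleon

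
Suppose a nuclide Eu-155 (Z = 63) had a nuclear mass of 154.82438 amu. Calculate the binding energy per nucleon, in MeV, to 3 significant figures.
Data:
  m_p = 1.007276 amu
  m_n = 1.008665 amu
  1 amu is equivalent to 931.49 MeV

Z = 63, so N = A − Z = 155 − 63 = 92.
Σm = 63·m_p + 92·m_n = 63.458388 + 92.797180 = 156.255568 amu
Mass defect Δm = 156.255568 − 154.82438 = 1.431188 amu
E_B = 1.431188 × 931.49 = 1333.14 MeV
BE/A = 1333.14 MeV / 155 = 8.601 MeV/nucleon

8.60 MeV/nucleon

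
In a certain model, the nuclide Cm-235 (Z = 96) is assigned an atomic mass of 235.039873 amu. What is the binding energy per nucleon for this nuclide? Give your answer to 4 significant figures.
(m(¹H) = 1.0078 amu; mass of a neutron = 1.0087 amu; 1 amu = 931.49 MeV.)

7.603 MeV/nucleon

The nucleus contains 96 protons and 235 − 96 = 139 neutrons.
Σm = 96·m(¹H) + 139·m_n = 96.7488 + 140.2093 = 236.9581 amu
The mass defect is 236.9581 − 235.039873 = 1.918227 amu.
Converting to energy: 1.918227 amu × 931.49 MeV/amu = 1786.81 MeV
Dividing by A = 235 gives 7.603 MeV per nucleon.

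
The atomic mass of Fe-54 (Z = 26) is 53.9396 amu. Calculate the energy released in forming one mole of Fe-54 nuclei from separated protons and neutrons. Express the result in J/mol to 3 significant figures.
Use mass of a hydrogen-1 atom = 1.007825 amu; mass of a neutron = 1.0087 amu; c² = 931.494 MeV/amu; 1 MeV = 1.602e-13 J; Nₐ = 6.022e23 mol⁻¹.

Σm = 26·m(¹H) + 28·m_n = 26.203450 + 28.2436 = 54.447050 amu
The mass defect is 54.447050 − 53.9396 = 0.507450 amu.
Binding energy = Δm·c² = 0.507450 × 931.494 MeV/amu = 472.687 MeV
Per nucleus in joules: 472.687 MeV × 1.602e-13 J/MeV = 7.5724e-11 J
Per mole: 7.5724e-11 J × 6.022e23 mol⁻¹ = 4.5601e+13 J/mol

4.56e+13 J/mol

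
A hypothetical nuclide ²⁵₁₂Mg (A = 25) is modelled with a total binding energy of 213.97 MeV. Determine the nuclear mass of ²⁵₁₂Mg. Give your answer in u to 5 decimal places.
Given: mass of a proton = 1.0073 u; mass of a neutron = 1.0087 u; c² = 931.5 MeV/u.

24.97100 u

Mass defect = 213.97 MeV / (931.5 MeV/u) = 0.2297048 u
Constituent mass = 12(1.0073) + 13(1.0087) = 25.2007 u
Nuclear mass = 25.2007 − 0.2297048 = 24.9709952 u ≈ 24.97100 u (to 5 decimal places)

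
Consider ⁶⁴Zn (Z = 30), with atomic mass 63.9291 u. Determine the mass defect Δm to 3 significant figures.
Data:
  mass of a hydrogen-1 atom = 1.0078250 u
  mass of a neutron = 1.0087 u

Total constituent mass: 30 × 1.0078250 + 34 × 1.0087 = 64.5305500 u
Δm = 64.5305500 − 63.9291 = 0.6014500 u

0.601 u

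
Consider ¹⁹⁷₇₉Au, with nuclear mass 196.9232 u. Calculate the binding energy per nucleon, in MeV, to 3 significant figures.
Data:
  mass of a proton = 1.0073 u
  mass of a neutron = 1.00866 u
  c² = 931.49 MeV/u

Z = 79, so N = A − Z = 197 − 79 = 118.
Mass of separated nucleons = 79(1.0073) + 118(1.00866) = 79.5767 + 119.02188 = 198.59858 u
Δm = 198.59858 − 196.9232 = 1.67538 u
Binding energy = Δm·c² = 1.67538 × 931.49 MeV/u = 1560.60 MeV
Per nucleon: 1560.60 / 197 = 7.922 MeV

7.92 MeV/nucleon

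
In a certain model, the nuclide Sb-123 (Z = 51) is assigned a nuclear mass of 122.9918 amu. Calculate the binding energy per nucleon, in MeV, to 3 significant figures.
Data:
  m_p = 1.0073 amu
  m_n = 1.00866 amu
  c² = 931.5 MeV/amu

Z = 51, so N = A − Z = 123 − 51 = 72.
Σm = 51·m_p + 72·m_n = 51.3723 + 72.62352 = 123.99582 amu
Δm = 123.99582 − 122.9918 = 1.00402 amu
Binding energy = Δm·c² = 1.00402 × 931.5 MeV/amu = 935.245 MeV
Per nucleon: 935.245 / 123 = 7.604 MeV

7.60 MeV/nucleon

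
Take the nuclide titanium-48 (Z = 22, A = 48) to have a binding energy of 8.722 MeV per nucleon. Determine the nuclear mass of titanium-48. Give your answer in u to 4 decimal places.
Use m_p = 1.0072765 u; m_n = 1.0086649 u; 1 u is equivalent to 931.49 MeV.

Total binding energy = 48 × 8.722 = 418.656 MeV
Mass defect = 418.656 MeV / (931.49 MeV/u) = 0.449448 u
Constituent mass = 22(1.0072765) + 26(1.0086649) = 48.3853704 u
Nuclear mass = 48.3853704 − 0.449448 = 47.9359224 u ≈ 47.9359 u (to 4 decimal places)

47.9359 u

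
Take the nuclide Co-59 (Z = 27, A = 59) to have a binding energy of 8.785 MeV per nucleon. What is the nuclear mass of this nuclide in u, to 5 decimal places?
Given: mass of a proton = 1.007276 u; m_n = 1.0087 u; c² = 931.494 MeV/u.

58.91842 u

Total binding energy = 59 × 8.785 = 518.315 MeV
Mass defect = 518.315 MeV / (931.494 MeV/u) = 0.5564341 u
Constituent mass = 27(1.007276) + 32(1.0087) = 59.474852 u
Nuclear mass = 59.474852 − 0.5564341 = 58.9184179 u ≈ 58.91842 u (to 5 decimal places)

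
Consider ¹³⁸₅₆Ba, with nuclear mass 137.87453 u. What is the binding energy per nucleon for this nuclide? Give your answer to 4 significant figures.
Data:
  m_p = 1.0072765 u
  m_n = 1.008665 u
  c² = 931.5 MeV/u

8.394 MeV/nucleon

Σm = 56·m_p + 82·m_n = 56.4074840 + 82.710530 = 139.1180140 u
The mass defect is 139.1180140 − 137.87453 = 1.2434840 u.
Converting to energy: 1.2434840 u × 931.5 MeV/u = 1158.31 MeV
BE/A = 1158.31 MeV / 138 = 8.394 MeV/nucleon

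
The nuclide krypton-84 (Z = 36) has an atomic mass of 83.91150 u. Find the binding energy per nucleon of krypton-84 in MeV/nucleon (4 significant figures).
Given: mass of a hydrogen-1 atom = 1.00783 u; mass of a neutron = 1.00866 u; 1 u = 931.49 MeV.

8.717 MeV/nucleon

Total constituent mass: 36 × 1.00783 + 48 × 1.00866 = 84.69756 u
The mass defect is 84.69756 − 83.91150 = 0.78606 u.
Converting to energy: 0.78606 u × 931.49 MeV/u = 732.207 MeV
Dividing by A = 84 gives 8.717 MeV per nucleon.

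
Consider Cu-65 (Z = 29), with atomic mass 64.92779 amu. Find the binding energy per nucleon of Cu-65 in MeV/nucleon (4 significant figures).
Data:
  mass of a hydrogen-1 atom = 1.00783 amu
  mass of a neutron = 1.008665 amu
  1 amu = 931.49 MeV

8.759 MeV/nucleon

With 29 protons and 36 neutrons (A = 65):
Total constituent mass: 29 × 1.00783 + 36 × 1.008665 = 65.539010 amu
The mass defect is 65.539010 − 64.92779 = 0.611220 amu.
Binding energy = Δm·c² = 0.611220 × 931.49 MeV/amu = 569.345 MeV
Per nucleon: 569.345 / 65 = 8.759 MeV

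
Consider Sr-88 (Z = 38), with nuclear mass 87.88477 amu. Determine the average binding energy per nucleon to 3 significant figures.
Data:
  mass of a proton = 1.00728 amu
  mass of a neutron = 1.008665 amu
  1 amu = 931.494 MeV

With 38 protons and 50 neutrons (A = 88):
Total constituent mass: 38 × 1.00728 + 50 × 1.008665 = 88.709890 amu
Mass defect Δm = 88.709890 − 87.88477 = 0.825120 amu
Binding energy = Δm·c² = 0.825120 × 931.494 MeV/amu = 768.594 MeV
Per nucleon: 768.594 / 88 = 8.734 MeV

8.73 MeV/nucleon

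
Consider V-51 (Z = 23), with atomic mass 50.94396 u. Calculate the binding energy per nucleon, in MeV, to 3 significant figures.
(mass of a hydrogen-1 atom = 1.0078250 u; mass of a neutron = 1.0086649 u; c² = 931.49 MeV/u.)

8.74 MeV/nucleon

Mass of separated nucleons = 23(1.0078250) + 28(1.0086649) = 23.1799750 + 28.2426172 = 51.4225922 u
The mass defect is 51.4225922 − 50.94396 = 0.4786322 u.
E_B = 0.4786322 × 931.49 = 445.841 MeV
BE/A = 445.841 MeV / 51 = 8.742 MeV/nucleon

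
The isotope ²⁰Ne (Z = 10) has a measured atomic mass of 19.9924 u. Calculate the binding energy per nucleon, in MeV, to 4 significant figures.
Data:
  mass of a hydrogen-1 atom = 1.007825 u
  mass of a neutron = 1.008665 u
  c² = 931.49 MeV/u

8.034 MeV/nucleon

With 10 protons and 10 neutrons (A = 20):
Mass of separated nucleons = 10(1.007825) + 10(1.008665) = 10.078250 + 10.086650 = 20.164900 u
Δm = 20.164900 − 19.9924 = 0.172500 u
E_B = 0.172500 × 931.49 = 160.682 MeV
Dividing by A = 20 gives 8.034 MeV per nucleon.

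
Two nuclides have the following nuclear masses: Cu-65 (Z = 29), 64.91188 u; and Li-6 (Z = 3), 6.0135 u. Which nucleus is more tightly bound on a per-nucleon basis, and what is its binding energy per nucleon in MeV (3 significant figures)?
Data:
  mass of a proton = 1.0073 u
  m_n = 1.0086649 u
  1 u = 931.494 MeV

Cu-65; 8.77 MeV/nucleon

Cu-65: Σm = 29(1.0073) + 36(1.0086649) = 65.5236364 u; Δm = 0.6117564 u; E_B = 569.85 MeV; E_B/A = 8.767 MeV
Li-6: Σm = 3(1.0073) + 3(1.0086649) = 6.0478947 u; Δm = 0.0343947 u; E_B = 32.038 MeV; E_B/A = 5.340 MeV
Cu-65 has the higher binding energy per nucleon, so it is the more tightly bound nucleus.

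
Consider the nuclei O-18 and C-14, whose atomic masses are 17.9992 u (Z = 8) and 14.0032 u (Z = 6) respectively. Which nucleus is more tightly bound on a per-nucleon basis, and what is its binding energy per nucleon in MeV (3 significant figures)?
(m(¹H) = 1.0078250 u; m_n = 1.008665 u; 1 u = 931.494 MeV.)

O-18: Σm = 8(1.0078250) + 10(1.008665) = 18.1492500 u; Δm = 0.1500500 u; E_B = 139.77 MeV; E_B/A = 7.765 MeV
C-14: Σm = 6(1.0078250) + 8(1.008665) = 14.1162700 u; Δm = 0.1130700 u; E_B = 105.32 MeV; E_B/A = 7.523 MeV
O-18 has the higher binding energy per nucleon, so it is the more tightly bound nucleus.

O-18; 7.77 MeV/nucleon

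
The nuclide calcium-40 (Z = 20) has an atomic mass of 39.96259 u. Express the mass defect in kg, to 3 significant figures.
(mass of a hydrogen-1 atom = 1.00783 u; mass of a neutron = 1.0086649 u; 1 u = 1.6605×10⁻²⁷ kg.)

The nucleus contains 20 protons and 40 − 20 = 20 neutrons.
Mass of separated nucleons = 20(1.00783) + 20(1.0086649) = 20.15660 + 20.1732980 = 40.3298980 u
Δm = 40.3298980 − 39.96259 = 0.3673080 u
In SI units: 0.3673080 u × 1.6605×10⁻²⁷ kg/u = 6.0991e-28 kg

6.10e-28 kg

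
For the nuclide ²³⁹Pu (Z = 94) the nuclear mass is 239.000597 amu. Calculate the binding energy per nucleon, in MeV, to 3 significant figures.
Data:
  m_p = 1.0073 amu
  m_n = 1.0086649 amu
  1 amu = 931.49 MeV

7.57 MeV/nucleon

Σm = 94·m_p + 145·m_n = 94.6862 + 146.2564105 = 240.9426105 amu
The mass defect is 240.9426105 − 239.000597 = 1.9420135 amu.
Binding energy = Δm·c² = 1.9420135 × 931.49 MeV/amu = 1808.97 MeV
Dividing by A = 239 gives 7.569 MeV per nucleon.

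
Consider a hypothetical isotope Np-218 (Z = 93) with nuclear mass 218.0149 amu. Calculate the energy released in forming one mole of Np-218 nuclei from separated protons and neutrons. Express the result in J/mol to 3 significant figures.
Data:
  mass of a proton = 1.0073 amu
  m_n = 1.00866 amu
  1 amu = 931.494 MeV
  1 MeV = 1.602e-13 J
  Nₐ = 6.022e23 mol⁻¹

1.57e+14 J/mol

The nucleus contains 93 protons and 218 − 93 = 125 neutrons.
Mass of separated nucleons = 93(1.0073) + 125(1.00866) = 93.6789 + 126.08250 = 219.76140 amu
The mass defect is 219.76140 − 218.0149 = 1.74650 amu.
Binding energy = Δm·c² = 1.74650 × 931.494 MeV/amu = 1626.85 MeV
Per nucleus in joules: 1626.85 MeV × 1.602e-13 J/MeV = 2.6062e-10 J
Per mole: 2.6062e-10 J × 6.022e23 mol⁻¹ = 1.5695e+14 J/mol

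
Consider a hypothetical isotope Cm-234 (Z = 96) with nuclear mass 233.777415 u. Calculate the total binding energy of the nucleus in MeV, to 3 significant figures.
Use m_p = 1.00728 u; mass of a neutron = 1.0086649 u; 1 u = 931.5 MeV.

1970 MeV

With 96 protons and 138 neutrons (A = 234):
Σm = 96·m_p + 138·m_n = 96.69888 + 139.1957562 = 235.8946362 u
The mass defect is 235.8946362 − 233.777415 = 2.1172212 u.
Binding energy = Δm·c² = 2.1172212 × 931.5 MeV/u = 1972.19 MeV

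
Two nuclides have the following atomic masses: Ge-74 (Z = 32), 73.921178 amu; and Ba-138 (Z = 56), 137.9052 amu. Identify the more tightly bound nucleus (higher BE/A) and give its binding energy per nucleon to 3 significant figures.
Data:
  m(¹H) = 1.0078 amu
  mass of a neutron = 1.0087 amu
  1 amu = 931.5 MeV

Ge-74: Σm = 32(1.0078) + 42(1.0087) = 74.6150 amu; Δm = 0.693822 amu; E_B = 646.30 MeV; E_B/A = 8.734 MeV
Ba-138: Σm = 56(1.0078) + 82(1.0087) = 139.1502 amu; Δm = 1.2450 amu; E_B = 1159.7 MeV; E_B/A = 8.404 MeV
Ge-74 has the higher binding energy per nucleon, so it is the more tightly bound nucleus.

Ge-74; 8.73 MeV/nucleon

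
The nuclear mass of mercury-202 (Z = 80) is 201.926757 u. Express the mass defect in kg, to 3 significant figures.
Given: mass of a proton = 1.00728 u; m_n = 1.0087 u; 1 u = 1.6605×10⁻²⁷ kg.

The nucleus contains 80 protons and 202 − 80 = 122 neutrons.
Total constituent mass: 80 × 1.00728 + 122 × 1.0087 = 203.64380 u
The mass defect is 203.64380 − 201.926757 = 1.717043 u.
In SI units: 1.717043 u × 1.6605×10⁻²⁷ kg/u = 2.8511e-27 kg

2.85e-27 kg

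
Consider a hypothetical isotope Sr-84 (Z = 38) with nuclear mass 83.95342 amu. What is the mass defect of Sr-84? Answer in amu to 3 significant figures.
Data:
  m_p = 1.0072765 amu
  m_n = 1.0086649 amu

With 38 protons and 46 neutrons (A = 84):
Σm = 38·m_p + 46·m_n = 38.2765070 + 46.3985854 = 84.6750924 amu
Mass defect Δm = 84.6750924 − 83.95342 = 0.7216724 amu

0.722 amu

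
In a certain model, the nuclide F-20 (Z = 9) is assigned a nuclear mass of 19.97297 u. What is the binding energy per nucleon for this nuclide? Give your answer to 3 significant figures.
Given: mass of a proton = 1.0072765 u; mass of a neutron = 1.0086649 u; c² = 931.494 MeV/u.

8.75 MeV/nucleon

The nucleus contains 9 protons and 20 − 9 = 11 neutrons.
Σm = 9·m_p + 11·m_n = 9.0654885 + 11.0953139 = 20.1608024 u
Δm = 20.1608024 − 19.97297 = 0.1878324 u
Binding energy = Δm·c² = 0.1878324 × 931.494 MeV/u = 174.965 MeV
BE/A = 174.965 MeV / 20 = 8.748 MeV/nucleon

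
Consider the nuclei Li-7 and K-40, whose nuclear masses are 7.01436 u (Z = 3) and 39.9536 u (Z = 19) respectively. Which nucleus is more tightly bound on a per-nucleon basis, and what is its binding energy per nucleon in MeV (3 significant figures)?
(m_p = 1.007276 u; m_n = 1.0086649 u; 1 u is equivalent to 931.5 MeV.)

Li-7: Σm = 3(1.007276) + 4(1.0086649) = 7.0564876 u; Δm = 0.0421276 u; E_B = 39.242 MeV; E_B/A = 5.606 MeV
K-40: Σm = 19(1.007276) + 21(1.0086649) = 40.3202069 u; Δm = 0.3666069 u; E_B = 341.49 MeV; E_B/A = 8.537 MeV
K-40 has the higher binding energy per nucleon, so it is the more tightly bound nucleus.

K-40; 8.54 MeV/nucleon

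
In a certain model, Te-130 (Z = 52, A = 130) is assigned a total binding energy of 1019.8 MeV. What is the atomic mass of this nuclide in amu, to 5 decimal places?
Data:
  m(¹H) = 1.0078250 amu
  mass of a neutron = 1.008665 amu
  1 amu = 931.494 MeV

129.98797 amu

Mass defect = 1019.8 MeV / (931.494 MeV/amu) = 1.0948004 amu
Constituent mass = 52(1.0078250) + 78(1.008665) = 131.0827700 amu
Atomic mass = 131.0827700 − 1.0948004 = 129.9879696 amu ≈ 129.98797 amu (to 5 decimal places)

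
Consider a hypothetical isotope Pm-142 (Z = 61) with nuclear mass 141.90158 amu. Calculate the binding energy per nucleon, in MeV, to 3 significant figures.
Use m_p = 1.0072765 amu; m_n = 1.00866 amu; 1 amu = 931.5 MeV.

8.16 MeV/nucleon

With 61 protons and 81 neutrons (A = 142):
Total constituent mass: 61 × 1.0072765 + 81 × 1.00866 = 143.1453265 amu
Δm = 143.1453265 − 141.90158 = 1.2437465 amu
Binding energy = Δm·c² = 1.2437465 × 931.5 MeV/amu = 1158.55 MeV
BE/A = 1158.55 MeV / 142 = 8.159 MeV/nucleon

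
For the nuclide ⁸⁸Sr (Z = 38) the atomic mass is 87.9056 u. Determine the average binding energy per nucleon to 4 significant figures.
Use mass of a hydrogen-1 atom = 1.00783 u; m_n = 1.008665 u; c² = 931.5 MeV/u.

8.735 MeV/nucleon

The nucleus contains 38 protons and 88 − 38 = 50 neutrons.
Total constituent mass: 38 × 1.00783 + 50 × 1.008665 = 88.730790 u
The mass defect is 88.730790 − 87.9056 = 0.825190 u.
Converting to energy: 0.825190 u × 931.5 MeV/u = 768.664 MeV
Per nucleon: 768.664 / 88 = 8.735 MeV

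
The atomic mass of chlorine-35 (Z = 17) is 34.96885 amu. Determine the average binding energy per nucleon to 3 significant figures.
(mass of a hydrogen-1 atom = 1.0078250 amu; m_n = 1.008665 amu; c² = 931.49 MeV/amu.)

8.52 MeV/nucleon

Z = 17, so N = A − Z = 35 − 17 = 18.
Total constituent mass: 17 × 1.0078250 + 18 × 1.008665 = 35.2889950 amu
Mass defect Δm = 35.2889950 − 34.96885 = 0.3201450 amu
Converting to energy: 0.3201450 amu × 931.49 MeV/amu = 298.212 MeV
Dividing by A = 35 gives 8.520 MeV per nucleon.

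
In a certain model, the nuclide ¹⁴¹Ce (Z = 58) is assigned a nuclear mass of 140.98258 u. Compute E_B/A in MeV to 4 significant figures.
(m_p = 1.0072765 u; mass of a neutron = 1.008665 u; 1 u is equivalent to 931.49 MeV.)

Σm = 58·m_p + 83·m_n = 58.4220370 + 83.719195 = 142.1412320 u
Mass defect Δm = 142.1412320 − 140.98258 = 1.1586520 u
Converting to energy: 1.1586520 u × 931.49 MeV/u = 1079.27 MeV
Dividing by A = 141 gives 7.654 MeV per nucleon.

7.654 MeV/nucleon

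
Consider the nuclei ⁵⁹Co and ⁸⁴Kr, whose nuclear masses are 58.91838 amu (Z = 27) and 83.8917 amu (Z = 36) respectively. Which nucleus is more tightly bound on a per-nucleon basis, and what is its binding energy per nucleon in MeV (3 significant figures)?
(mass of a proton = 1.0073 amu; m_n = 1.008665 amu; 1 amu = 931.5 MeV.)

⁵⁹Co: Σm = 27(1.0073) + 32(1.008665) = 59.474380 amu; Δm = 0.556000 amu; E_B = 517.91 MeV; E_B/A = 8.778 MeV
⁸⁴Kr: Σm = 36(1.0073) + 48(1.008665) = 84.678720 amu; Δm = 0.787020 amu; E_B = 733.109 MeV; E_B/A = 8.727 MeV
⁵⁹Co has the higher binding energy per nucleon, so it is the more tightly bound nucleus.

⁵⁹Co; 8.78 MeV/nucleon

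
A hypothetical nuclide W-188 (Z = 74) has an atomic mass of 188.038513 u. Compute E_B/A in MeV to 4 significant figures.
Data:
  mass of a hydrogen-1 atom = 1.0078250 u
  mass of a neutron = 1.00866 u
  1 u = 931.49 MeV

7.570 MeV/nucleon

The nucleus contains 74 protons and 188 − 74 = 114 neutrons.
Σm = 74·m(¹H) + 114·m_n = 74.5790500 + 114.98724 = 189.5662900 u
Mass defect Δm = 189.5662900 − 188.038513 = 1.5277770 u
Converting to energy: 1.5277770 u × 931.49 MeV/u = 1423.11 MeV
Per nucleon: 1423.11 / 188 = 7.570 MeV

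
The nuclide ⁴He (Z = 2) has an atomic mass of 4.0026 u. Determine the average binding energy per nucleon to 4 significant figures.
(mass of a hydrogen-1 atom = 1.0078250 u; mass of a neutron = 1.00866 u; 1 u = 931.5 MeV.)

Z = 2, so N = A − Z = 4 − 2 = 2.
Mass of separated nucleons = 2(1.0078250) + 2(1.00866) = 2.0156500 + 2.01732 = 4.0329700 u
The mass defect is 4.0329700 − 4.0026 = 0.0303700 u.
Converting to energy: 0.0303700 u × 931.5 MeV/u = 28.2897 MeV
BE/A = 28.2897 MeV / 4 = 7.072 MeV/nucleon

7.072 MeV/nucleon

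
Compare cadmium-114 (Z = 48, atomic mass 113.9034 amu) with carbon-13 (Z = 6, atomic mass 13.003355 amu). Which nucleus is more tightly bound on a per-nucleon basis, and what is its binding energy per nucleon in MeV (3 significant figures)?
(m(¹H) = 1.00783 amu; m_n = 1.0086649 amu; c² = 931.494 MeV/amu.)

cadmium-114: Σm = 48(1.00783) + 66(1.0086649) = 114.9477234 amu; Δm = 1.0443234 amu; E_B = 972.78 MeV; E_B/A = 8.533 MeV
carbon-13: Σm = 6(1.00783) + 7(1.0086649) = 13.1076343 amu; Δm = 0.1042793 amu; E_B = 97.136 MeV; E_B/A = 7.472 MeV
cadmium-114 has the higher binding energy per nucleon, so it is the more tightly bound nucleus.

cadmium-114; 8.53 MeV/nucleon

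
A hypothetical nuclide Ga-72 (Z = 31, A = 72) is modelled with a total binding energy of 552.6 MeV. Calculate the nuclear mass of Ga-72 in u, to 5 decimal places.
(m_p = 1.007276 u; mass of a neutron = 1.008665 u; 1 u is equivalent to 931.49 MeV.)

Mass defect = 552.6 MeV / (931.49 MeV/u) = 0.5932431 u
Constituent mass = 31(1.007276) + 41(1.008665) = 72.580821 u
Nuclear mass = 72.580821 − 0.5932431 = 71.9875779 u ≈ 71.98758 u (to 5 decimal places)

71.98758 u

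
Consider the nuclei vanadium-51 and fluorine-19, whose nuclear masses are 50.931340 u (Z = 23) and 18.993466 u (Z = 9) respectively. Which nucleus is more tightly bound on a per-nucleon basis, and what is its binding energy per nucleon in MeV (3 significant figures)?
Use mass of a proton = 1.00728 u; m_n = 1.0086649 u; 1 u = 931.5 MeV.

vanadium-51; 8.74 MeV/nucleon

vanadium-51: Σm = 23(1.00728) + 28(1.0086649) = 51.4100572 u; Δm = 0.4787172 u; E_B = 445.93 MeV; E_B/A = 8.744 MeV
fluorine-19: Σm = 9(1.00728) + 10(1.0086649) = 19.1521690 u; Δm = 0.1587030 u; E_B = 147.83 MeV; E_B/A = 7.781 MeV
vanadium-51 has the higher binding energy per nucleon, so it is the more tightly bound nucleus.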